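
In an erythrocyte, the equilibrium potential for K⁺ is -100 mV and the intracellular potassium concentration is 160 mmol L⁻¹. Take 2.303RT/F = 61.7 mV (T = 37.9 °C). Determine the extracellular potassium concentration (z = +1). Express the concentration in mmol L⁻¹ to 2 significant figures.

3.8 mmol L⁻¹

Nernst: E = (61.7/1) · log₁₀([out]/[in]), so log₁₀([out]/[in]) = -100.0 × 1 / 61.7 = -1.6207.
[out]/[in] = 10^(-1.6207) = 0.02395.
[out] = 0.02395 × 160 = 3.832 mmol L⁻¹.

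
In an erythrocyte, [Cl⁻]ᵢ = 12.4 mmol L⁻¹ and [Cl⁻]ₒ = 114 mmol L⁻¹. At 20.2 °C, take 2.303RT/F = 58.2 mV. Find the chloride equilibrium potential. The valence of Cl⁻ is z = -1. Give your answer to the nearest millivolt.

E = (58.2/z) · log₁₀([Cl⁻]_out/[Cl⁻]_in) with z = -1.
For an anion, dividing by z = -1 reverses the sign.
= (58.2/-1) · log₁₀(114/12.4) = -58.20 · log₁₀(9.194)
= -58.20 · (0.9635) = -56.07 mV

-56 mV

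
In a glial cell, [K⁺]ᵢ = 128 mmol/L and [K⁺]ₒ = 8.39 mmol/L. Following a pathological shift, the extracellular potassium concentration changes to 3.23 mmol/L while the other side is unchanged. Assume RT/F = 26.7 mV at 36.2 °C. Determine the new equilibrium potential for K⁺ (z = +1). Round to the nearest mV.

-98 mV

After the shift: [K⁺]_out = 3.23, [K⁺]_in = 128 mmol/L.
E_new = (26.7/1)·ln(3.23/128) = 26.70 · (-3.6795) = -98.24 mV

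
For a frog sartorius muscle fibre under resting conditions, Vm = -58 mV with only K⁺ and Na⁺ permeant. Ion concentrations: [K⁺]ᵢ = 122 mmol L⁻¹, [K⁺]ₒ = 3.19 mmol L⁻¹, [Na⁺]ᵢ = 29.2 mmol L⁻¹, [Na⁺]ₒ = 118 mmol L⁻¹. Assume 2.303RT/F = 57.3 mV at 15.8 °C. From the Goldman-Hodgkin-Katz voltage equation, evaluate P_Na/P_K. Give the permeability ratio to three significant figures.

0.0753

Let α = P_Na/P_K. GHK: Vm = 57.3·log₁₀[(Kₒ + α·Naₒ)/(Kᵢ + α·Naᵢ)].
10^(Vm/57.3) = 10^(-58.0/57.3) = 0.097226
So 0.097226·(Kᵢ + α·Naᵢ) = Kₒ + α·Naₒ → α = (0.097226·122.0 − 3.19) / (118.0 − 0.097226·29.2)
α = (11.86 − 3.19) / (118.0 − 2.839) = 8.672/115.2 = 0.0753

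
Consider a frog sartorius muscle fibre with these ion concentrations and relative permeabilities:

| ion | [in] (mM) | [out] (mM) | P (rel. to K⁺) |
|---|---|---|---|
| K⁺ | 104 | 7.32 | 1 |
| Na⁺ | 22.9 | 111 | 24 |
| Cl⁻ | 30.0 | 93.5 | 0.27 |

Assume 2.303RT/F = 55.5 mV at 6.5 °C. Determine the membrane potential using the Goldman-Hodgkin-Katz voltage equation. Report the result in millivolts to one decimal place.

33.1 mV

Vm = 55.5 · log₁₀[(Σ P·[cation]ₒ + Σ P·[anion]ᵢ) / (Σ P·[cation]ᵢ + Σ P·[anion]ₒ)]
Numerator = 1×7.32 + 24×111 + 0.27×30.0 = 2679
Denominator = 1×104 + 24×22.9 + 0.27×93.5 = 678.8
Vm = 55.5 · log₁₀(3.947) = 55.5 × (0.5963) = 33.09 mV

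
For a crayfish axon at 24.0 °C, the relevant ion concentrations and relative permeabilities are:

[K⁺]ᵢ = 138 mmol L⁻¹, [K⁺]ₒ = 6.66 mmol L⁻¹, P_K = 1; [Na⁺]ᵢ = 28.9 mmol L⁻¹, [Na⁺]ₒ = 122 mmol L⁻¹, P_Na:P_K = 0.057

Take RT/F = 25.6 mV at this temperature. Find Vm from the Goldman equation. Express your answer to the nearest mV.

-60 mV

Vm = 25.6 · ln[(Σ P·[cation]ₒ + Σ P·[anion]ᵢ) / (Σ P·[cation]ᵢ + Σ P·[anion]ₒ)]
Numerator = 1×6.66 + 0.057×122 = 13.61
Denominator = 1×138 + 0.057×28.9 = 139.6
Vm = 25.6 · ln(0.097488) = 25.6 × (-2.3280) = -59.60 mV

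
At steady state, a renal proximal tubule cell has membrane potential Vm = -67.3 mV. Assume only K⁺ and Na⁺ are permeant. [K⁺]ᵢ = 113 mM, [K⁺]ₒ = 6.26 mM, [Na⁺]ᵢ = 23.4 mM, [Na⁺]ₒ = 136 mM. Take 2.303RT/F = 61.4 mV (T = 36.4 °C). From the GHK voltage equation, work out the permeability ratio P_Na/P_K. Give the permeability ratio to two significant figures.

Let α = P_Na/P_K. GHK: Vm = 61.4·log₁₀[(Kₒ + α·Naₒ)/(Kᵢ + α·Naᵢ)].
10^(Vm/61.4) = 10^(-67.3/61.4) = 0.080151
So 0.080151·(Kᵢ + α·Naᵢ) = Kₒ + α·Naₒ → α = (0.080151·113.0 − 6.26) / (136.0 − 0.080151·23.4)
α = (9.057 − 6.26) / (136.0 − 1.876) = 2.797/134.1 = 0.02085

0.021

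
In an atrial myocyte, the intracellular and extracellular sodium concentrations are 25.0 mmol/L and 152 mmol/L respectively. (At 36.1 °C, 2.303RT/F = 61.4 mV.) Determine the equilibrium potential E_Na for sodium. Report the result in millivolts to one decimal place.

48.1 mV

E = (61.4/z) · log₁₀([Na⁺]_out/[Na⁺]_in) with z = +1.
= (61.4/1) · log₁₀(152/25.0) = 61.40 · log₁₀(6.08)
= 61.40 · (0.7839) = 48.13 mV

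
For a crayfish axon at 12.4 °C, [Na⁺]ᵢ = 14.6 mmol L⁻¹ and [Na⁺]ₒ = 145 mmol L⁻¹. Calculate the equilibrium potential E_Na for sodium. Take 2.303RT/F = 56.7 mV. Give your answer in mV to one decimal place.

E = (56.7/z) · log₁₀([Na⁺]_out/[Na⁺]_in) with z = +1.
= (56.7/1) · log₁₀(145/14.6) = 56.70 · log₁₀(9.932)
= 56.70 · (0.9970) = 56.53 mV

56.5 mV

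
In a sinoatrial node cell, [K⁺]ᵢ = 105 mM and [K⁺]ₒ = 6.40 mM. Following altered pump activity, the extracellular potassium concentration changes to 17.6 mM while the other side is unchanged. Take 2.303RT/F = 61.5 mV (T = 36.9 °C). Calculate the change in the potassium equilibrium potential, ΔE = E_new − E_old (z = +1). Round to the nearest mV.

E_old = (61.5/1)·log₁₀(6.40/105) = -74.72 mV
E_new = (61.5/1)·log₁₀(17.6/105) = -47.70 mV
ΔE = -47.70 − (-74.72) = 27.02 mV

27 mV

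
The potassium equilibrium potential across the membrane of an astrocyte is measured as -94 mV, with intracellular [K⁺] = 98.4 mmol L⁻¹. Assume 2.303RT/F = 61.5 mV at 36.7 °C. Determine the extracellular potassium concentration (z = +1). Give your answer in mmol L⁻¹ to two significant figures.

2.9 mmol L⁻¹

Nernst: E = (61.5/1) · log₁₀([out]/[in]), so log₁₀([out]/[in]) = -94.0 × 1 / 61.5 = -1.5285.
[out]/[in] = 10^(-1.5285) = 0.02962.
[out] = 0.02962 × 98.4 = 2.914 mmol L⁻¹.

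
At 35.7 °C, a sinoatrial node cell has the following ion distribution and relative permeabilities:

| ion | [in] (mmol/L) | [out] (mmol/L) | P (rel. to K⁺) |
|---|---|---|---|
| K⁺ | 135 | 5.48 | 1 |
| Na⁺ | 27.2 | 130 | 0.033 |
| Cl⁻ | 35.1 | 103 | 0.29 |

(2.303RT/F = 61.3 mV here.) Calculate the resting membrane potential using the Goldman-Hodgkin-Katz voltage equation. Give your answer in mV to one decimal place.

Vm = 61.3 · log₁₀[(Σ P·[cation]ₒ + Σ P·[anion]ᵢ) / (Σ P·[cation]ᵢ + Σ P·[anion]ₒ)]
Numerator = 1×5.48 + 0.033×130 + 0.29×35.1 = 19.95
Denominator = 1×135 + 0.033×27.2 + 0.29×103 = 165.8
Vm = 61.3 · log₁₀(0.12034) = 61.3 × (-0.9196) = -56.37 mV

-56.4 mV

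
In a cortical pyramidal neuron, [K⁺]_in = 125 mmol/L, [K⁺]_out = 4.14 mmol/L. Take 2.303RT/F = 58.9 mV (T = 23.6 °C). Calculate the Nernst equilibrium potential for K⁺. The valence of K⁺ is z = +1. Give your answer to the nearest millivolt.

E = (58.9/z) · log₁₀([K⁺]_out/[K⁺]_in) with z = +1.
= (58.9/1) · log₁₀(4.14/125) = 58.90 · log₁₀(0.03312)
= 58.90 · (-1.4799) = -87.17 mV

-87 mV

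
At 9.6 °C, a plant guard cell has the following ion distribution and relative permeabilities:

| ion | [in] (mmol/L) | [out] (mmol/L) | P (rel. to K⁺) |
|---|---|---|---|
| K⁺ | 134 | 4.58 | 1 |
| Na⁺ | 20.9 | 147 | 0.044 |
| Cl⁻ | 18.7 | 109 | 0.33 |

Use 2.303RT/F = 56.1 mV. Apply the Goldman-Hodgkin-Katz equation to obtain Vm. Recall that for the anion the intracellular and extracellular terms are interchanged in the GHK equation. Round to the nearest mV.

Vm = 56.1 · log₁₀[(Σ P·[cation]ₒ + Σ P·[anion]ᵢ) / (Σ P·[cation]ᵢ + Σ P·[anion]ₒ)]
Numerator = 1×4.58 + 0.044×147 + 0.33×18.7 = 17.22
Denominator = 1×134 + 0.044×20.9 + 0.33×109 = 170.9
Vm = 56.1 · log₁₀(0.10076) = 56.1 × (-0.9967) = -55.92 mV

-56 mV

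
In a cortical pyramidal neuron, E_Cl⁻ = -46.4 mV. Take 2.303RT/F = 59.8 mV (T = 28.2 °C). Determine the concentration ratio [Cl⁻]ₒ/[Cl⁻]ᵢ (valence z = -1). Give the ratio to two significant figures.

6.0

log₁₀([out]/[in]) = E·z/(59.8) = -46.4 × -1 / 59.8 = 0.7759
[out]/[in] = 10^(0.7759) = 5.969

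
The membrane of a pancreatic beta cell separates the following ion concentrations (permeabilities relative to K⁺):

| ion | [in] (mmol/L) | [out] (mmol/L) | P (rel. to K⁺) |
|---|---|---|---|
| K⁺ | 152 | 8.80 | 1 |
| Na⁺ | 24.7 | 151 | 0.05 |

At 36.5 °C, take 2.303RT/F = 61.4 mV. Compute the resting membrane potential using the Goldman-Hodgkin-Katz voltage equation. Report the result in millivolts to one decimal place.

-59.7 mV

Vm = 61.4 · log₁₀[(Σ P·[cation]ₒ + Σ P·[anion]ᵢ) / (Σ P·[cation]ᵢ + Σ P·[anion]ₒ)]
Numerator = 1×8.80 + 0.05×151 = 16.35
Denominator = 1×152 + 0.05×24.7 = 153.2
Vm = 61.4 · log₁₀(0.1067) = 61.4 × (-0.9718) = -59.67 mV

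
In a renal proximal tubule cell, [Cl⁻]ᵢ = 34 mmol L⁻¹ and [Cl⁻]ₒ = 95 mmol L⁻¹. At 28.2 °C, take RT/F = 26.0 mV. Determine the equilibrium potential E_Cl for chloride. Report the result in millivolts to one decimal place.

-26.7 mV

E = (26.0/z) · ln([Cl⁻]_out/[Cl⁻]_in) with z = -1.
For an anion, dividing by z = -1 reverses the sign.
= (26.0/-1) · ln(95/34) = -26.00 · ln(2.794)
= -26.00 · (1.0275) = -26.72 mV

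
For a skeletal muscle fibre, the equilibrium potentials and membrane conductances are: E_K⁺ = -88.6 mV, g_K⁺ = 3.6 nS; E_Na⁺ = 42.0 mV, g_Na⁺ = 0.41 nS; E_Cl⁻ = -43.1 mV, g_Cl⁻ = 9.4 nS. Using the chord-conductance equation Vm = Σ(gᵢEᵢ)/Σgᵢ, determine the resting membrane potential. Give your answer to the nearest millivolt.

-53 mV

Σ gᵢEᵢ = 3.6·(-88.6) + 0.41·(42.0) + 9.4·(-43.1) = -706.88
Σ gᵢ = 3.6 + 0.41 + 9.4 = 13.41
Vm = -706.88 / 13.41 = -52.71 mV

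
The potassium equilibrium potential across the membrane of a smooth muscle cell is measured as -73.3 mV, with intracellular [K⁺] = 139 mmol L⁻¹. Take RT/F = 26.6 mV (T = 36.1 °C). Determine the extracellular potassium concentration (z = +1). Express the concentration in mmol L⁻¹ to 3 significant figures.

Nernst: E = (26.6/1) · ln([out]/[in]), so ln([out]/[in]) = -73.3 × 1 / 26.6 = -2.7556.
[out]/[in] = e^(-2.7556) = 0.06357.
[out] = 0.06357 × 139 = 8.836 mmol L⁻¹.

8.84 mmol L⁻¹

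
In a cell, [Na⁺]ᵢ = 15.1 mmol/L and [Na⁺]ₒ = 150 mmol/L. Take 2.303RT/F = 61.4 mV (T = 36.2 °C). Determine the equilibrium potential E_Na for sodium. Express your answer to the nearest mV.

E = (61.4/z) · log₁₀([Na⁺]_out/[Na⁺]_in) with z = +1.
= (61.4/1) · log₁₀(150/15.1) = 61.40 · log₁₀(9.934)
= 61.40 · (0.9971) = 61.22 mV

61 mV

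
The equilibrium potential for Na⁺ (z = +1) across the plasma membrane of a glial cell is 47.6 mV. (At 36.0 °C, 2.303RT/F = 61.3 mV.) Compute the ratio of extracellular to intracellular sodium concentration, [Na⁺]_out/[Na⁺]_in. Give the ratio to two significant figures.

log₁₀([out]/[in]) = E·z/(61.3) = 47.6 × 1 / 61.3 = 0.7765
[out]/[in] = 10^(0.7765) = 5.977

6.0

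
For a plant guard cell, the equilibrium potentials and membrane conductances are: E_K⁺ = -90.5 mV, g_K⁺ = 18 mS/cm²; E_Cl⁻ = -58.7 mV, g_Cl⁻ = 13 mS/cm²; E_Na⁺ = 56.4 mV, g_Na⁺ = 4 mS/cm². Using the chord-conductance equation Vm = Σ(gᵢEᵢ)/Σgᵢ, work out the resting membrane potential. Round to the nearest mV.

Σ gᵢEᵢ = 18·(-90.5) + 13·(-58.7) + 4·(56.4) = -2166.50
Σ gᵢ = 18 + 13 + 4 = 35
Vm = -2166.50 / 35 = -61.90 mV

-62 mV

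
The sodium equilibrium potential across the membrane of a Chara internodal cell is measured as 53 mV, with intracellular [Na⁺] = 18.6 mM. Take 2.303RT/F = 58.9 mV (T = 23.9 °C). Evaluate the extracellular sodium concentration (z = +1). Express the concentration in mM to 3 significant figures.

148 mM

Nernst: E = (58.9/1) · log₁₀([out]/[in]), so log₁₀([out]/[in]) = 53.0 × 1 / 58.9 = 0.8998.
[out]/[in] = 10^(0.8998) = 7.94.
[out] = 7.94 × 18.6 = 147.7 mM.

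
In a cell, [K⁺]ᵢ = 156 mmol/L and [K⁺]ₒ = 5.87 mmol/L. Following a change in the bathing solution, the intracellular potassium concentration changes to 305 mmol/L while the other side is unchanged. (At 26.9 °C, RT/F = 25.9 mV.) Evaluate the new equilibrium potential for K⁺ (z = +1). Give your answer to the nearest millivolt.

After the shift: [K⁺]_out = 5.87, [K⁺]_in = 305 mmol/L.
E_new = (25.9/1)·ln(5.87/305) = 25.90 · (-3.9505) = -102.32 mV

-102 mV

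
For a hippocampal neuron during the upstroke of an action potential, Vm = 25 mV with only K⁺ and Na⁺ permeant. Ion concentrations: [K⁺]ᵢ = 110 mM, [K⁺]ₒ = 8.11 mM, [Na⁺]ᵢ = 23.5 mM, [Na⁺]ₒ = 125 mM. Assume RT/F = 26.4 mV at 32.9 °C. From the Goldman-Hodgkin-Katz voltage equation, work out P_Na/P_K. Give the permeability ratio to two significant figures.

4.3

Let α = P_Na/P_K. GHK: Vm = 26.4·ln[(Kₒ + α·Naₒ)/(Kᵢ + α·Naᵢ)].
e^(Vm/26.4) = e^(25.0/26.4) = 2.5779
So 2.5779·(Kᵢ + α·Naᵢ) = Kₒ + α·Naₒ → α = (2.5779·110.0 − 8.11) / (125.0 − 2.5779·23.5)
α = (283.6 − 8.11) / (125.0 − 60.58) = 275.5/64.42 = 4.276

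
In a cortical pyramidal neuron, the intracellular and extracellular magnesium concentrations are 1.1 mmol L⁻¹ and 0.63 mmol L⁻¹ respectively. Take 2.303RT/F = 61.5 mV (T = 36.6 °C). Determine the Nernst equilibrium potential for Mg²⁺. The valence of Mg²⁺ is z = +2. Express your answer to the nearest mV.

-7 mV

E = (61.5/z) · log₁₀([Mg²⁺]_out/[Mg²⁺]_in) with z = +2.
= (61.5/2) · log₁₀(0.63/1.1) = 30.75 · log₁₀(0.5727)
= 30.75 · (-0.2421) = -7.44 mV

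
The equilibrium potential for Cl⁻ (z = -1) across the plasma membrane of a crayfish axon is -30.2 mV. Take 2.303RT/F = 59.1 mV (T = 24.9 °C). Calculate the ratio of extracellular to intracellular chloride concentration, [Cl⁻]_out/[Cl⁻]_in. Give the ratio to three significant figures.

3.24

log₁₀([out]/[in]) = E·z/(59.1) = -30.2 × -1 / 59.1 = 0.5110
[out]/[in] = 10^(0.5110) = 3.243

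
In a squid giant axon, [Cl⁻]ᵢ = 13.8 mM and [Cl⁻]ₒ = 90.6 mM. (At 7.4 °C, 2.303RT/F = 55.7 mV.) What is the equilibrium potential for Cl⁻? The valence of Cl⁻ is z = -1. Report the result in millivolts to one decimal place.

E = (55.7/z) · log₁₀([Cl⁻]_out/[Cl⁻]_in) with z = -1.
For an anion, dividing by z = -1 reverses the sign.
= (55.7/-1) · log₁₀(90.6/13.8) = -55.70 · log₁₀(6.565)
= -55.70 · (0.8172) = -45.52 mV

-45.5 mV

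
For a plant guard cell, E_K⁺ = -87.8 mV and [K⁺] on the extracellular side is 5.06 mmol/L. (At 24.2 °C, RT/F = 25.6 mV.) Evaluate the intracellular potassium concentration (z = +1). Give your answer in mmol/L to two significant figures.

160 mmol/L

Nernst: E = (25.6/1) · ln([out]/[in]), so ln([out]/[in]) = -87.8 × 1 / 25.6 = -3.4297.
[out]/[in] = e^(-3.4297) = 0.0324.
[in] = 5.06 / 0.0324 = 156.2 mmol/L.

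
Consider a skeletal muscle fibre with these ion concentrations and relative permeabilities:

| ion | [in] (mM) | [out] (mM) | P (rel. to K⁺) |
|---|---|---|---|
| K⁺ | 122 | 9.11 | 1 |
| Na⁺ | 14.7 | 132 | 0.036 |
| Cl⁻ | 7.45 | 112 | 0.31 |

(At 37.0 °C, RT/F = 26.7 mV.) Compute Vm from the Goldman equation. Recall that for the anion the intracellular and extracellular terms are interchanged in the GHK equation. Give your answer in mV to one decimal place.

Vm = 26.7 · ln[(Σ P·[cation]ₒ + Σ P·[anion]ᵢ) / (Σ P·[cation]ᵢ + Σ P·[anion]ₒ)]
Numerator = 1×9.11 + 0.036×132 + 0.31×7.45 = 16.17
Denominator = 1×122 + 0.036×14.7 + 0.31×112 = 157.2
Vm = 26.7 · ln(0.10284) = 26.7 × (-2.2746) = -60.73 mV

-60.7 mV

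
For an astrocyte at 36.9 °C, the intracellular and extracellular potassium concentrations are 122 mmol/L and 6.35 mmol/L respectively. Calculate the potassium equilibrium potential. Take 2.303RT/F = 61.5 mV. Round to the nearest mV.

E = (61.5/z) · log₁₀([K⁺]_out/[K⁺]_in) with z = +1.
= (61.5/1) · log₁₀(6.35/122) = 61.50 · log₁₀(0.05205)
= 61.50 · (-1.2836) = -78.94 mV

-79 mV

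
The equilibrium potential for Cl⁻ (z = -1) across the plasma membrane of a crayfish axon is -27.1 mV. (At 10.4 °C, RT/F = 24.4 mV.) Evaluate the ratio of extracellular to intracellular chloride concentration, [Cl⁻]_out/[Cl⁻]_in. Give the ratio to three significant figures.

ln([out]/[in]) = E·z/(24.4) = -27.1 × -1 / 24.4 = 1.1107
[out]/[in] = e^(1.1107) = 3.036

3.04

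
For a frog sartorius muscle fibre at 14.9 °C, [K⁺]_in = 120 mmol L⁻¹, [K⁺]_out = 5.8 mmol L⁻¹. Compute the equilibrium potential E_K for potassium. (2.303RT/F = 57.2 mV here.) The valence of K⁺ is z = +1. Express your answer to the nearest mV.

E = (57.2/z) · log₁₀([K⁺]_out/[K⁺]_in) with z = +1.
= (57.2/1) · log₁₀(5.8/120) = 57.20 · log₁₀(0.04833)
= 57.20 · (-1.3158) = -75.26 mV

-75 mV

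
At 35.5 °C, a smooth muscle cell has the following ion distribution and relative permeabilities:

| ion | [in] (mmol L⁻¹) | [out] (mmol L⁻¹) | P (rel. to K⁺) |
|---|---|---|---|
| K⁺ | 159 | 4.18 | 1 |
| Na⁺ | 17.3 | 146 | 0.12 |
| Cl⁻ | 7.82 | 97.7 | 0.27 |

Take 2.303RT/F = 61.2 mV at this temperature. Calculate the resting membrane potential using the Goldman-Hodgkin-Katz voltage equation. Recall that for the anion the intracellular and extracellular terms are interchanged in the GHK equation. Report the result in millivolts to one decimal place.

Vm = 61.2 · log₁₀[(Σ P·[cation]ₒ + Σ P·[anion]ᵢ) / (Σ P·[cation]ᵢ + Σ P·[anion]ₒ)]
Numerator = 1×4.18 + 0.12×146 + 0.27×7.82 = 23.81
Denominator = 1×159 + 0.12×17.3 + 0.27×97.7 = 187.5
Vm = 61.2 · log₁₀(0.12702) = 61.2 × (-0.8961) = -54.84 mV

-54.8 mV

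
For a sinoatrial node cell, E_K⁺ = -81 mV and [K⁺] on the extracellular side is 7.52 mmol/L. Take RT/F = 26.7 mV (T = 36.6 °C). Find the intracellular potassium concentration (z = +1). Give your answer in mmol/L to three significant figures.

156 mmol/L

Nernst: E = (26.7/1) · ln([out]/[in]), so ln([out]/[in]) = -81.0 × 1 / 26.7 = -3.0337.
[out]/[in] = e^(-3.0337) = 0.04814.
[in] = 7.52 / 0.04814 = 156.2 mmol/L.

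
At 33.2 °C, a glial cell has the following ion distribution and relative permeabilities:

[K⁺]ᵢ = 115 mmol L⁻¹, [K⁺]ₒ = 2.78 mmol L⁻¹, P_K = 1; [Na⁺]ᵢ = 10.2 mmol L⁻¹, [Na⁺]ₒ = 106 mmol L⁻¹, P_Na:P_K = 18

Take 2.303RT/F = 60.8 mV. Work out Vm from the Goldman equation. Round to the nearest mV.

49 mV

Vm = 60.8 · log₁₀[(Σ P·[cation]ₒ + Σ P·[anion]ᵢ) / (Σ P·[cation]ᵢ + Σ P·[anion]ₒ)]
Numerator = 1×2.78 + 18×106 = 1911
Denominator = 1×115 + 18×10.2 = 298.6
Vm = 60.8 · log₁₀(6.3991) = 60.8 × (0.8061) = 49.01 mV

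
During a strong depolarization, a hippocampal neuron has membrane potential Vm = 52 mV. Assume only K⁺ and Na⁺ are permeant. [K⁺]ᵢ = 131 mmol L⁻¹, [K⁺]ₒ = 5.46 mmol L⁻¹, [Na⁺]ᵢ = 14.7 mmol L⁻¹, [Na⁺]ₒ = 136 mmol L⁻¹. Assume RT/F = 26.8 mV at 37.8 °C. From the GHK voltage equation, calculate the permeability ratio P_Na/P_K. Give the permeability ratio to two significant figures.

27

Let α = P_Na/P_K. GHK: Vm = 26.8·ln[(Kₒ + α·Naₒ)/(Kᵢ + α·Naᵢ)].
e^(Vm/26.8) = e^(52.0/26.8) = 6.9608
So 6.9608·(Kᵢ + α·Naᵢ) = Kₒ + α·Naₒ → α = (6.9608·131.0 − 5.46) / (136.0 − 6.9608·14.7)
α = (911.9 − 5.46) / (136.0 − 102.3) = 906.4/33.68 = 26.92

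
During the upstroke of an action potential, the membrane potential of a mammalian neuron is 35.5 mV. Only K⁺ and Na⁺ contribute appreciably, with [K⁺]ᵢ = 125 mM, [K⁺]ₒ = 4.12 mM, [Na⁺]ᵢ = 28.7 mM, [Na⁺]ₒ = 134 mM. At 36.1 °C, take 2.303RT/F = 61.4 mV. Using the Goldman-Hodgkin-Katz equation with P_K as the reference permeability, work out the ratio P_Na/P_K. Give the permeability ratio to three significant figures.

18.5

Let α = P_Na/P_K. GHK: Vm = 61.4·log₁₀[(Kₒ + α·Naₒ)/(Kᵢ + α·Naᵢ)].
10^(Vm/61.4) = 10^(35.5/61.4) = 3.786
So 3.786·(Kᵢ + α·Naᵢ) = Kₒ + α·Naₒ → α = (3.786·125.0 − 4.12) / (134.0 − 3.786·28.7)
α = (473.2 − 4.12) / (134.0 − 108.7) = 469.1/25.34 = 18.51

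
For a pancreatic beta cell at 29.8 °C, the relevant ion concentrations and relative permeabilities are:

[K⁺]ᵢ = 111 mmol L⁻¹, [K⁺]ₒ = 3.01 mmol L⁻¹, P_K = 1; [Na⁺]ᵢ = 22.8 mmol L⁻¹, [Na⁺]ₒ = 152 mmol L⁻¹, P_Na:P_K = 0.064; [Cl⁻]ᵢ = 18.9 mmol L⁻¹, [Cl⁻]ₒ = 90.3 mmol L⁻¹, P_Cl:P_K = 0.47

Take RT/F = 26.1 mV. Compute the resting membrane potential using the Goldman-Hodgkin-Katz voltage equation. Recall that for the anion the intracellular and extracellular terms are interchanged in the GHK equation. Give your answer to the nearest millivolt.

-51 mV

Vm = 26.1 · ln[(Σ P·[cation]ₒ + Σ P·[anion]ᵢ) / (Σ P·[cation]ᵢ + Σ P·[anion]ₒ)]
Numerator = 1×3.01 + 0.064×152 + 0.47×18.9 = 21.62
Denominator = 1×111 + 0.064×22.8 + 0.47×90.3 = 154.9
Vm = 26.1 · ln(0.13958) = 26.1 × (-1.9691) = -51.39 mV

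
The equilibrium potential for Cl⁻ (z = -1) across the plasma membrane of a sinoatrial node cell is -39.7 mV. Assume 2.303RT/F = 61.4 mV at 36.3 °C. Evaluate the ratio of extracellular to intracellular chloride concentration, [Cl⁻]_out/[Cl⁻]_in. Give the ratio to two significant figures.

4.4

log₁₀([out]/[in]) = E·z/(61.4) = -39.7 × -1 / 61.4 = 0.6466
[out]/[in] = 10^(0.6466) = 4.432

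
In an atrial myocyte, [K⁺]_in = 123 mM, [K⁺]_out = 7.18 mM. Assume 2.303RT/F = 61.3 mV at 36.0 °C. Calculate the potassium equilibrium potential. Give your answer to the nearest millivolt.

-76 mV

E = (61.3/z) · log₁₀([K⁺]_out/[K⁺]_in) with z = +1.
= (61.3/1) · log₁₀(7.18/123) = 61.30 · log₁₀(0.05837)
= 61.30 · (-1.2338) = -75.63 mV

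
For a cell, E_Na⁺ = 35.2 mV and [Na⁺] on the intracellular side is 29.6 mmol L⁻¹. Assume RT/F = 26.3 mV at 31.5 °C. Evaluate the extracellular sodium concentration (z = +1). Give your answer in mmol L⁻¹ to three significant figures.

113 mmol L⁻¹

Nernst: E = (26.3/1) · ln([out]/[in]), so ln([out]/[in]) = 35.2 × 1 / 26.3 = 1.3384.
[out]/[in] = e^(1.3384) = 3.813.
[out] = 3.813 × 29.6 = 112.9 mmol L⁻¹.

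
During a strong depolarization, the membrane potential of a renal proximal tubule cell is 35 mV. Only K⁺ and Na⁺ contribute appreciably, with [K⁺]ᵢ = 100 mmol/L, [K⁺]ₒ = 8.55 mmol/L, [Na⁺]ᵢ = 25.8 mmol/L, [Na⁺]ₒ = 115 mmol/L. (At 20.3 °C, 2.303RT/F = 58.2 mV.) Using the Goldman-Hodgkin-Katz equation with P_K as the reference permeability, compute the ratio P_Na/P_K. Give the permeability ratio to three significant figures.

32.7

Let α = P_Na/P_K. GHK: Vm = 58.2·log₁₀[(Kₒ + α·Naₒ)/(Kᵢ + α·Naᵢ)].
10^(Vm/58.2) = 10^(35.0/58.2) = 3.9937
So 3.9937·(Kᵢ + α·Naᵢ) = Kₒ + α·Naₒ → α = (3.9937·100.0 − 8.55) / (115.0 − 3.9937·25.8)
α = (399.4 − 8.55) / (115.0 − 103) = 390.8/11.96 = 32.67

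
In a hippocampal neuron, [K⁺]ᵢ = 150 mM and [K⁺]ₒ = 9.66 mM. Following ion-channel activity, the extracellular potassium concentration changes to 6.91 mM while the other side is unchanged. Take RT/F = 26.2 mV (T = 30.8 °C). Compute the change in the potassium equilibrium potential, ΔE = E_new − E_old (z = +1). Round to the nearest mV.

-9 mV

E_old = (26.2/1)·ln(9.66/150) = -71.86 mV
E_new = (26.2/1)·ln(6.91/150) = -80.63 mV
ΔE = -80.63 − (-71.86) = -8.78 mV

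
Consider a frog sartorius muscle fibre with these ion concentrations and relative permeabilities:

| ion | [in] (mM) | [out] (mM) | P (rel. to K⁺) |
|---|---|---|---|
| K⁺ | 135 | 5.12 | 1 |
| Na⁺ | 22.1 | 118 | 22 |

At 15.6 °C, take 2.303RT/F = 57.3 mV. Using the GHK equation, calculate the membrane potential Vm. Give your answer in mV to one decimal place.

35.6 mV

Vm = 57.3 · log₁₀[(Σ P·[cation]ₒ + Σ P·[anion]ᵢ) / (Σ P·[cation]ᵢ + Σ P·[anion]ₒ)]
Numerator = 1×5.12 + 22×118 = 2601
Denominator = 1×135 + 22×22.1 = 621.2
Vm = 57.3 · log₁₀(4.1873) = 57.3 × (0.6219) = 35.64 mV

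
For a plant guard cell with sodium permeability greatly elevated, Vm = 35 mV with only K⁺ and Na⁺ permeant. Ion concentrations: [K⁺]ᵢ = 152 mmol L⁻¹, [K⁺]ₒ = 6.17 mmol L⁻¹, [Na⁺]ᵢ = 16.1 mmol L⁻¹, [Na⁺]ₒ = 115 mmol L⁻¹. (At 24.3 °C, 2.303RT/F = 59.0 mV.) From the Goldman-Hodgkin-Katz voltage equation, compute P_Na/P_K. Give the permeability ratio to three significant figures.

Let α = P_Na/P_K. GHK: Vm = 59.0·log₁₀[(Kₒ + α·Naₒ)/(Kᵢ + α·Naᵢ)].
10^(Vm/59.0) = 10^(35.0/59.0) = 3.9194
So 3.9194·(Kᵢ + α·Naᵢ) = Kₒ + α·Naₒ → α = (3.9194·152.0 − 6.17) / (115.0 − 3.9194·16.1)
α = (595.7 − 6.17) / (115.0 − 63.1) = 589.6/51.9 = 11.36

11.4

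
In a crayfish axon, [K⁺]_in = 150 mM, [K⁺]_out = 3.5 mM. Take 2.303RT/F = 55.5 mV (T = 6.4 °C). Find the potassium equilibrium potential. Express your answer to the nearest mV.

E = (55.5/z) · log₁₀([K⁺]_out/[K⁺]_in) with z = +1.
= (55.5/1) · log₁₀(3.5/150) = 55.50 · log₁₀(0.02333)
= 55.50 · (-1.6320) = -90.58 mV

-91 mV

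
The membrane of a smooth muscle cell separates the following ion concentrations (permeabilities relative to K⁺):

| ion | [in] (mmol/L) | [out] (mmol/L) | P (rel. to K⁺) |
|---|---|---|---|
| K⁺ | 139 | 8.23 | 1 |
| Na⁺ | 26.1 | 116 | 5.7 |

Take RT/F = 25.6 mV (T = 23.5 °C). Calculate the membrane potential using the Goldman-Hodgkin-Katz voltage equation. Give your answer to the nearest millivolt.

22 mV

Vm = 25.6 · ln[(Σ P·[cation]ₒ + Σ P·[anion]ᵢ) / (Σ P·[cation]ᵢ + Σ P·[anion]ₒ)]
Numerator = 1×8.23 + 5.7×116 = 669.4
Denominator = 1×139 + 5.7×26.1 = 287.8
Vm = 25.6 · ln(2.3263) = 25.6 × (0.8443) = 21.61 mV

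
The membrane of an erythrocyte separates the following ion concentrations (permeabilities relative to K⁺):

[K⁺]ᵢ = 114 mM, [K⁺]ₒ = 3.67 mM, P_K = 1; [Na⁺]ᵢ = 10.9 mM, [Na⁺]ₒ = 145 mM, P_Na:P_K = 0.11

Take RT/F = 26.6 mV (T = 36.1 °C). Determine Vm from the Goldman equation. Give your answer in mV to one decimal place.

Vm = 26.6 · ln[(Σ P·[cation]ₒ + Σ P·[anion]ᵢ) / (Σ P·[cation]ᵢ + Σ P·[anion]ₒ)]
Numerator = 1×3.67 + 0.11×145 = 19.62
Denominator = 1×114 + 0.11×10.9 = 115.2
Vm = 26.6 · ln(0.17031) = 26.6 × (-1.7701) = -47.08 mV

-47.1 mV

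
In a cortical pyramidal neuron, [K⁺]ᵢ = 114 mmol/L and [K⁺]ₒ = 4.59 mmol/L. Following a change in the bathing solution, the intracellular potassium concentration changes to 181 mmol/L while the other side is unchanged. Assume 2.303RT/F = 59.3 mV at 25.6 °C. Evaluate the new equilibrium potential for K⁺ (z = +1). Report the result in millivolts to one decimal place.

-94.6 mV

After the shift: [K⁺]_out = 4.59, [K⁺]_in = 181 mmol/L.
E_new = (59.3/1)·log₁₀(4.59/181) = 59.30 · (-1.5959) = -94.63 mV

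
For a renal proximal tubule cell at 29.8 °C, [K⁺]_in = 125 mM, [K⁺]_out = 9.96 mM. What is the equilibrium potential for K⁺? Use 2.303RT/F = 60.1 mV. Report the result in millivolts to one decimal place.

-66.0 mV

E = (60.1/z) · log₁₀([K⁺]_out/[K⁺]_in) with z = +1.
= (60.1/1) · log₁₀(9.96/125) = 60.10 · log₁₀(0.07968)
= 60.10 · (-1.0987) = -66.03 mV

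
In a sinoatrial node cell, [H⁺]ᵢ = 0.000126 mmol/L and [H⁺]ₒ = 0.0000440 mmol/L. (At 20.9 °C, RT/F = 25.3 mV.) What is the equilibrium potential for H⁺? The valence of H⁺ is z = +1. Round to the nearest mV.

E = (25.3/z) · ln([H⁺]_out/[H⁺]_in) with z = +1.
= (25.3/1) · ln(0.0000440/0.000126) = 25.30 · ln(0.3492)
= 25.30 · (-1.0521) = -26.62 mV

-27 mV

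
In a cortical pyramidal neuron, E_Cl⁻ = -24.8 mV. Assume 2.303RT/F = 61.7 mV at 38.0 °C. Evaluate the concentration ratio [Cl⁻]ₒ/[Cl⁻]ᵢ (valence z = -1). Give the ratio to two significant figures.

log₁₀([out]/[in]) = E·z/(61.7) = -24.8 × -1 / 61.7 = 0.4019
[out]/[in] = 10^(0.4019) = 2.523

2.5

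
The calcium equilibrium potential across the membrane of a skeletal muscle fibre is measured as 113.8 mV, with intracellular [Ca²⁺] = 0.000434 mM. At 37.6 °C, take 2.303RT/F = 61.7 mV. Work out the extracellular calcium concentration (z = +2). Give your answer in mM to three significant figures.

Nernst: E = (61.7/2) · log₁₀([out]/[in]), so log₁₀([out]/[in]) = 113.8 × 2 / 61.7 = 3.6888.
[out]/[in] = 10^(3.6888) = 4884.
[out] = 4884 × 0.000434 = 2.12 mM.

2.12 mM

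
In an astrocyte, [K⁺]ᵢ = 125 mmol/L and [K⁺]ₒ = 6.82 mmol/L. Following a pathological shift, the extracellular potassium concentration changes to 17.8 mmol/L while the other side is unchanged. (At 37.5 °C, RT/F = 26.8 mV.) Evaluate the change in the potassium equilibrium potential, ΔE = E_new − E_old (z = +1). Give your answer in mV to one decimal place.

E_old = (26.8/1)·ln(6.82/125) = -77.95 mV
E_new = (26.8/1)·ln(17.8/125) = -52.24 mV
ΔE = -52.24 − (-77.95) = 25.71 mV

25.7 mV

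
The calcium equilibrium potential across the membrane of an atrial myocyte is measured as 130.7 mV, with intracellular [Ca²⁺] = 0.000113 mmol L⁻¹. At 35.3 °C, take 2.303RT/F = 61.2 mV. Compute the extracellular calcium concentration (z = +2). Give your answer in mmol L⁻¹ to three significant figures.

Nernst: E = (61.2/2) · log₁₀([out]/[in]), so log₁₀([out]/[in]) = 130.7 × 2 / 61.2 = 4.2712.
[out]/[in] = 10^(4.2712) = 1.867e+04.
[out] = 1.867e+04 × 0.000113 = 2.11 mmol L⁻¹.

2.11 mmol L⁻¹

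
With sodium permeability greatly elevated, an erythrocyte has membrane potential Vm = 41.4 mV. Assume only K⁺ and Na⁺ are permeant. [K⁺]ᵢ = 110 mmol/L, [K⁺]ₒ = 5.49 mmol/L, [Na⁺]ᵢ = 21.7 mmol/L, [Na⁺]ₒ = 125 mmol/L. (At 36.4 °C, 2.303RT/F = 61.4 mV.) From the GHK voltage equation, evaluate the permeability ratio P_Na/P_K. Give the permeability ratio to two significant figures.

23

Let α = P_Na/P_K. GHK: Vm = 61.4·log₁₀[(Kₒ + α·Naₒ)/(Kᵢ + α·Naᵢ)].
10^(Vm/61.4) = 10^(41.4/61.4) = 4.7235
So 4.7235·(Kᵢ + α·Naᵢ) = Kₒ + α·Naₒ → α = (4.7235·110.0 − 5.49) / (125.0 − 4.7235·21.7)
α = (519.6 − 5.49) / (125.0 − 102.5) = 514.1/22.5 = 22.85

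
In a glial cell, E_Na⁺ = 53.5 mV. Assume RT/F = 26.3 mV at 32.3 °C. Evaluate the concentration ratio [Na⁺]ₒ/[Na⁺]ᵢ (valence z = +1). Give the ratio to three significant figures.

ln([out]/[in]) = E·z/(26.3) = 53.5 × 1 / 26.3 = 2.0342
[out]/[in] = e^(2.0342) = 7.646

7.65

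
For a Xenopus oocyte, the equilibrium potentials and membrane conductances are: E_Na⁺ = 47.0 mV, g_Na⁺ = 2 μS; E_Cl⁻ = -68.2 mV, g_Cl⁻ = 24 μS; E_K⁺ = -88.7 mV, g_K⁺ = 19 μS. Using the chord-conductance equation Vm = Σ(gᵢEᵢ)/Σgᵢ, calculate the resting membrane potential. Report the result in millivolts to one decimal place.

Σ gᵢEᵢ = 2·(47.0) + 24·(-68.2) + 19·(-88.7) = -3228.10
Σ gᵢ = 2 + 24 + 19 = 45
Vm = -3228.10 / 45 = -71.74 mV

-71.7 mV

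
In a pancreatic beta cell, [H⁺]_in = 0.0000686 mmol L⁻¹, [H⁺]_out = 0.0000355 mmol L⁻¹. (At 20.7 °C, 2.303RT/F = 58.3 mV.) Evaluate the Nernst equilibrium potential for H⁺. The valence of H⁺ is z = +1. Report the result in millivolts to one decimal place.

-16.7 mV

E = (58.3/z) · log₁₀([H⁺]_out/[H⁺]_in) with z = +1.
= (58.3/1) · log₁₀(0.0000355/0.0000686) = 58.30 · log₁₀(0.5175)
= 58.30 · (-0.2861) = -16.68 mV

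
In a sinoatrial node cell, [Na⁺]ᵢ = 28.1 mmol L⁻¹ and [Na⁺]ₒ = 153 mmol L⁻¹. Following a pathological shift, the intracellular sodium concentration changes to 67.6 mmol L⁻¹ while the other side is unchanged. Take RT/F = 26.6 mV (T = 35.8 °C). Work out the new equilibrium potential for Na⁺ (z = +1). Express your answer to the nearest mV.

22 mV

After the shift: [Na⁺]_out = 153, [Na⁺]_in = 67.6 mmol L⁻¹.
E_new = (26.6/1)·ln(153/67.6) = 26.60 · (0.8168) = 21.73 mV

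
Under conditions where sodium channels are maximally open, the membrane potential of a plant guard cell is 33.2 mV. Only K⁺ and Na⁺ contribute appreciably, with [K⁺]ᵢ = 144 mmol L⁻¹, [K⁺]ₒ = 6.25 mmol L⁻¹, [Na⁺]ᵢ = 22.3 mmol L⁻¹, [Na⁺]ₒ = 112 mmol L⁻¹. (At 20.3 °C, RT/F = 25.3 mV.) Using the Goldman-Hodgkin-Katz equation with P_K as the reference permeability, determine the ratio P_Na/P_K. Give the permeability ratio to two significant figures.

Let α = P_Na/P_K. GHK: Vm = 25.3·ln[(Kₒ + α·Naₒ)/(Kᵢ + α·Naᵢ)].
e^(Vm/25.3) = e^(33.2/25.3) = 3.7145
So 3.7145·(Kᵢ + α·Naᵢ) = Kₒ + α·Naₒ → α = (3.7145·144.0 − 6.25) / (112.0 − 3.7145·22.3)
α = (534.9 − 6.25) / (112.0 − 82.83) = 528.6/29.17 = 18.13

18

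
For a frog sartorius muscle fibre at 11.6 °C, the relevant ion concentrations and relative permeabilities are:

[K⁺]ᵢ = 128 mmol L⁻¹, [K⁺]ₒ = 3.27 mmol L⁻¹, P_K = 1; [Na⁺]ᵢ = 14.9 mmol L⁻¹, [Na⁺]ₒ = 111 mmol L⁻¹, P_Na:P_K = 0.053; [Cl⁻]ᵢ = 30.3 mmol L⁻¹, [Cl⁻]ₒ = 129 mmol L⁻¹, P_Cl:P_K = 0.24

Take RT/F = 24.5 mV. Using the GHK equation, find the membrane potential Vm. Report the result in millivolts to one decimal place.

Vm = 24.5 · ln[(Σ P·[cation]ₒ + Σ P·[anion]ᵢ) / (Σ P·[cation]ᵢ + Σ P·[anion]ₒ)]
Numerator = 1×3.27 + 0.053×111 + 0.24×30.3 = 16.43
Denominator = 1×128 + 0.053×14.9 + 0.24×129 = 159.7
Vm = 24.5 · ln(0.10282) = 24.5 × (-2.2748) = -55.73 mV

-55.7 mV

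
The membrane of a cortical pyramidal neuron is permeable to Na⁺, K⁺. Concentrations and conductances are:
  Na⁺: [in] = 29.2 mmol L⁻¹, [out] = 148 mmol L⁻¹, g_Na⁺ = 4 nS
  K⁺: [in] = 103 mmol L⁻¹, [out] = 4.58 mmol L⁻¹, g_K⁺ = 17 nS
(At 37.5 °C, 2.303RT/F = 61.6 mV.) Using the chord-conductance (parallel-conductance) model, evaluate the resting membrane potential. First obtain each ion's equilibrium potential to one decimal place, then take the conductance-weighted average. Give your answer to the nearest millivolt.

E_Na⁺ = (61.6/1)·log₁₀(148/29.2) = 43.4 mV
E_K⁺ = (61.6/1)·log₁₀(4.58/103) = -83.3 mV
Vm = (Σ gᵢEᵢ)/(Σ gᵢ) = (4·43.4 + 17·-83.3) / (4 + 17)
= -1242.50 / 21 = -59.17 mV

-59 mV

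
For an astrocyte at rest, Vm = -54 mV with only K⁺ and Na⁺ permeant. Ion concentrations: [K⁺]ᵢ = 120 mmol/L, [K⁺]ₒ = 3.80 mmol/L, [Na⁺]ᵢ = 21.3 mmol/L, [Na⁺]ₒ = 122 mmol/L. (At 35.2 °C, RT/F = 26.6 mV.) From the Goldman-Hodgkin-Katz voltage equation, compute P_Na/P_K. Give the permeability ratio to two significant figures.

0.10

Let α = P_Na/P_K. GHK: Vm = 26.6·ln[(Kₒ + α·Naₒ)/(Kᵢ + α·Naᵢ)].
e^(Vm/26.6) = e^(-54.0/26.6) = 0.13133
So 0.13133·(Kᵢ + α·Naᵢ) = Kₒ + α·Naₒ → α = (0.13133·120.0 − 3.8) / (122.0 − 0.13133·21.3)
α = (15.76 − 3.8) / (122.0 − 2.797) = 11.96/119.2 = 0.1003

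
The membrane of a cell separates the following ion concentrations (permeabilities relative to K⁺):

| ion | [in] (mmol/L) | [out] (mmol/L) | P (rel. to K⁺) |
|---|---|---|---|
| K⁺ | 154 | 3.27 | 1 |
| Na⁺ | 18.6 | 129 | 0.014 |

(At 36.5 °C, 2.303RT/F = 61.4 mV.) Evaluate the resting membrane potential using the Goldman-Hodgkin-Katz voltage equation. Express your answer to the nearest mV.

-91 mV

Vm = 61.4 · log₁₀[(Σ P·[cation]ₒ + Σ P·[anion]ᵢ) / (Σ P·[cation]ᵢ + Σ P·[anion]ₒ)]
Numerator = 1×3.27 + 0.014×129 = 5.076
Denominator = 1×154 + 0.014×18.6 = 154.3
Vm = 61.4 · log₁₀(0.032905) = 61.4 × (-1.4827) = -91.04 mV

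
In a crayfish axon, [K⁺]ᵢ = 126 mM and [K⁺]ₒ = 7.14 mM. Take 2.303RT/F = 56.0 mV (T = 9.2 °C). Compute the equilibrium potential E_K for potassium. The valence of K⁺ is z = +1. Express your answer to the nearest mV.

E = (56.0/z) · log₁₀([K⁺]_out/[K⁺]_in) with z = +1.
= (56.0/1) · log₁₀(7.14/126) = 56.00 · log₁₀(0.05667)
= 56.00 · (-1.2467) = -69.81 mV

-70 mV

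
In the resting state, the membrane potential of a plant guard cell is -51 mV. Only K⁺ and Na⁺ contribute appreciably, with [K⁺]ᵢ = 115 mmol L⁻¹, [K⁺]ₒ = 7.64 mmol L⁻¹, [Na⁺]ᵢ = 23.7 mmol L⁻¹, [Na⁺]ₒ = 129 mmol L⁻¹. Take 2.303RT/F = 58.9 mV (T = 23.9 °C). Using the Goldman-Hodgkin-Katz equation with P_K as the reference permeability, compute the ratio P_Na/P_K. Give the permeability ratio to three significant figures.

0.0638

Let α = P_Na/P_K. GHK: Vm = 58.9·log₁₀[(Kₒ + α·Naₒ)/(Kᵢ + α·Naᵢ)].
10^(Vm/58.9) = 10^(-51.0/58.9) = 0.13618
So 0.13618·(Kᵢ + α·Naᵢ) = Kₒ + α·Naₒ → α = (0.13618·115.0 − 7.64) / (129.0 − 0.13618·23.7)
α = (15.66 − 7.64) / (129.0 − 3.228) = 8.021/125.8 = 0.06378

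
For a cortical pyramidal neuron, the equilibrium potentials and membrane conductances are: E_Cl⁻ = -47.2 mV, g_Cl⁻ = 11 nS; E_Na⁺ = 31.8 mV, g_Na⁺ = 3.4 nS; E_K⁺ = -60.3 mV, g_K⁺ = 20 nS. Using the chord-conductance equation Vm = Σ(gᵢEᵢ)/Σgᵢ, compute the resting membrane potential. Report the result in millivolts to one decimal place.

-47.0 mV

Σ gᵢEᵢ = 11·(-47.2) + 3.4·(31.8) + 20·(-60.3) = -1617.08
Σ gᵢ = 11 + 3.4 + 20 = 34.4
Vm = -1617.08 / 34.4 = -47.01 mV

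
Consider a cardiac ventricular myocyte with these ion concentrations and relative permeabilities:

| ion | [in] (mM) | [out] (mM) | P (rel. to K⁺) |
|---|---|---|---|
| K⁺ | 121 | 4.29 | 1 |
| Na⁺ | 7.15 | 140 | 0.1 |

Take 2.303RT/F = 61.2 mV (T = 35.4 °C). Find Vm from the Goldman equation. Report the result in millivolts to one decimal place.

-50.4 mV

Vm = 61.2 · log₁₀[(Σ P·[cation]ₒ + Σ P·[anion]ᵢ) / (Σ P·[cation]ᵢ + Σ P·[anion]ₒ)]
Numerator = 1×4.29 + 0.1×140 = 18.29
Denominator = 1×121 + 0.1×7.15 = 121.7
Vm = 61.2 · log₁₀(0.15027) = 61.2 × (-0.8231) = -50.38 mV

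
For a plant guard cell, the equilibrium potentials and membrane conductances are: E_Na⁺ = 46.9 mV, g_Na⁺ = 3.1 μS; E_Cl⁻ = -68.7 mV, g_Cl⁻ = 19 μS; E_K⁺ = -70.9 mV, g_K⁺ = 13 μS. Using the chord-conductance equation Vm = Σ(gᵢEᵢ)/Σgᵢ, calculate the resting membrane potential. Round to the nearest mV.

Σ gᵢEᵢ = 3.1·(46.9) + 19·(-68.7) + 13·(-70.9) = -2081.61
Σ gᵢ = 3.1 + 19 + 13 = 35.1
Vm = -2081.61 / 35.1 = -59.31 mV

-59 mV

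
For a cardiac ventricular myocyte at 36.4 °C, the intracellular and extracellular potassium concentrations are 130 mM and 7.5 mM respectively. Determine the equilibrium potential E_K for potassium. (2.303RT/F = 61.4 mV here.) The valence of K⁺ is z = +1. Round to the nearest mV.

E = (61.4/z) · log₁₀([K⁺]_out/[K⁺]_in) with z = +1.
= (61.4/1) · log₁₀(7.5/130) = 61.40 · log₁₀(0.05769)
= 61.40 · (-1.2389) = -76.07 mV

-76 mV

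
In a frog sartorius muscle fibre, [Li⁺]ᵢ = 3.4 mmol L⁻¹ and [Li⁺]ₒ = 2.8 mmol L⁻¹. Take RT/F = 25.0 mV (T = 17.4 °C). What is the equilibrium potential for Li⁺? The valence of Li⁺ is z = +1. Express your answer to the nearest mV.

-5 mV

E = (25.0/z) · ln([Li⁺]_out/[Li⁺]_in) with z = +1.
= (25.0/1) · ln(2.8/3.4) = 25.00 · ln(0.8235)
= 25.00 · (-0.1942) = -4.85 mV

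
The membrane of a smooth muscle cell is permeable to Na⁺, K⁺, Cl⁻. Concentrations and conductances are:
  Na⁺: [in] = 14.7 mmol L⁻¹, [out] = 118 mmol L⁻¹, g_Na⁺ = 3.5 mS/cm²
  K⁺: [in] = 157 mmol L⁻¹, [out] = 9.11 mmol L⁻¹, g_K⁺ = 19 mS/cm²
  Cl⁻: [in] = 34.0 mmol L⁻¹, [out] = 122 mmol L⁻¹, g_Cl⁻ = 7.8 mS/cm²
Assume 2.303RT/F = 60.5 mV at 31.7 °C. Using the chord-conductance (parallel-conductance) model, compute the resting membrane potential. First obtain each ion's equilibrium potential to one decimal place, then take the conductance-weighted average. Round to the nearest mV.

E_Na⁺ = (60.5/1)·log₁₀(118/14.7) = 54.7 mV
E_K⁺ = (60.5/1)·log₁₀(9.11/157) = -74.8 mV
E_Cl⁻ = (60.5/-1)·log₁₀(122/34.0) = -33.6 mV
Vm = (Σ gᵢEᵢ)/(Σ gᵢ) = (3.5·54.7 + 19·-74.8 + 7.8·-33.6) / (3.5 + 19 + 7.8)
= -1491.83 / 30.3 = -49.24 mV

-49 mV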